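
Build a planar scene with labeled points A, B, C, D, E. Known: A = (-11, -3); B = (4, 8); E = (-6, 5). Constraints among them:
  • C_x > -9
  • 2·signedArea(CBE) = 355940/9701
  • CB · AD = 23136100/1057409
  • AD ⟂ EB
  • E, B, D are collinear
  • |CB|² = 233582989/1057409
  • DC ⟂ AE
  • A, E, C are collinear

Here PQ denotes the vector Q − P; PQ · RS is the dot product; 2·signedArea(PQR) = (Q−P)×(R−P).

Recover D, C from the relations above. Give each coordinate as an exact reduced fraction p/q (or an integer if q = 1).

1. D_x = -1394/109  [E, B, D are collinear ∩ AD ⟂ EB]
2. D_y = 323/109  [E, B, D are collinear ∩ AD ⟂ EB]
   → D = (-1394/109, 323/109)
3. C_x = -85586/9701  [A, E, C are collinear ∩ DC ⟂ AE]
4. C_y = 4697/9701  [A, E, C are collinear ∩ DC ⟂ AE]
   → C = (-85586/9701, 4697/9701)

C = (-85586/9701, 4697/9701)
D = (-1394/109, 323/109)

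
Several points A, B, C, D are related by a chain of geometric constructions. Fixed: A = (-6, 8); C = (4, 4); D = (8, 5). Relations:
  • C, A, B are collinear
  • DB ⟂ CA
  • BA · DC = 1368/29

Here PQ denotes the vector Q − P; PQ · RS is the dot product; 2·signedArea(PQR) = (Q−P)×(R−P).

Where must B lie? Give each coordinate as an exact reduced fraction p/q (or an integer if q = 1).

B = (206/29, 80/29)

1. B_x = 206/29  [C, A, B are collinear ∩ DB ⟂ CA]
2. B_y = 80/29  [C, A, B are collinear ∩ DB ⟂ CA]
   → B = (206/29, 80/29)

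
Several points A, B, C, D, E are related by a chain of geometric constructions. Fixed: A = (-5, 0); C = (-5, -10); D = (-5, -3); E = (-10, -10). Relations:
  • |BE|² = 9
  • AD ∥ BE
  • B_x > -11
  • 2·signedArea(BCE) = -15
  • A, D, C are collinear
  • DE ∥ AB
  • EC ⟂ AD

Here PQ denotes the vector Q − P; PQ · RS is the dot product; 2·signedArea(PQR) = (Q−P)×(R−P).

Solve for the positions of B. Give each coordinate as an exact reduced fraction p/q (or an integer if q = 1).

B = (-10, -7)

1. B_x = -10  [AD ∥ BE ∩ DE ∥ AB]
2. B_y = -7  [AD ∥ BE ∩ DE ∥ AB]
   → B = (-10, -7)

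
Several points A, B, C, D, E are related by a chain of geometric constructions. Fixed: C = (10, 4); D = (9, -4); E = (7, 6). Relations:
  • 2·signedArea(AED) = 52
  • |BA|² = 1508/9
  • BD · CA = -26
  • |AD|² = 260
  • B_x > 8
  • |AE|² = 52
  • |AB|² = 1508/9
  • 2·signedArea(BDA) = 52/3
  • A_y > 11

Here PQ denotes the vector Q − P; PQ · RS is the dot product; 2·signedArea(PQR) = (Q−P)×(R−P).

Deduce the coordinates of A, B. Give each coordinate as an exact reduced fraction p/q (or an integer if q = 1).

A = (11, 12)
B = (25/3, -2/3)

1. A_x = 11  [line 10·x + 2·y + -134 = 0 ∩ |AE|² = 52]
2. A_y = 12  [line 10·x + 2·y + -134 = 0 ∩ |AE|² = 52]
   → A = (11, 12)
3. B_x = 25/3  [BD · CA = -26 ∩ 2·signedArea(BDA) = 52/3]
4. B_y = -2/3  [BD · CA = -26 ∩ 2·signedArea(BDA) = 52/3]
   → B = (25/3, -2/3)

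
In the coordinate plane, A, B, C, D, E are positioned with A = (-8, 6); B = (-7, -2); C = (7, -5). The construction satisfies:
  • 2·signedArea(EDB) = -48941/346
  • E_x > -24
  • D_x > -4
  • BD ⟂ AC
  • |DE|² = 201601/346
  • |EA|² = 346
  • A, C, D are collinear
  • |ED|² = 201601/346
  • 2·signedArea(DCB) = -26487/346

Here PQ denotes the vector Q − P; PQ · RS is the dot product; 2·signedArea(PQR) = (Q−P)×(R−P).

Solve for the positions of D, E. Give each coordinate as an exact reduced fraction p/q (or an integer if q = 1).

D = (-1223/346, 943/346)
E = (-23, 17)

1. D_x = -1223/346  [A, C, D are collinear ∩ BD ⟂ AC]
2. D_y = 943/346  [A, C, D are collinear ∩ BD ⟂ AC]
   → D = (-1223/346, 943/346)
3. E_x = -23  [line 1635/346·x + -1199/346·y + 28994/173 = 0 ∩ |ED|² = 201601/346]
4. E_y = 17  [line 1635/346·x + -1199/346·y + 28994/173 = 0 ∩ |ED|² = 201601/346]
   → E = (-23, 17)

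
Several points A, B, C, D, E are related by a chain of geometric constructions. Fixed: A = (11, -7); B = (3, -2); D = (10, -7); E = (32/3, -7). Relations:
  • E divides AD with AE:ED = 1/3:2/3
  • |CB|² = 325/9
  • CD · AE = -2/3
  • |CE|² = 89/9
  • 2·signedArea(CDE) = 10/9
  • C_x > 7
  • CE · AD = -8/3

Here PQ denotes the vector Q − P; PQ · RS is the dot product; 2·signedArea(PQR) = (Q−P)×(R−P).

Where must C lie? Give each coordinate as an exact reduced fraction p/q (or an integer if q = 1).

1. C_x = 8  [CE · AD = -8/3 ∩ 2·signedArea(CDE) = 10/9]
2. C_y = -16/3  [CE · AD = -8/3 ∩ 2·signedArea(CDE) = 10/9]
   → C = (8, -16/3)

C = (8, -16/3)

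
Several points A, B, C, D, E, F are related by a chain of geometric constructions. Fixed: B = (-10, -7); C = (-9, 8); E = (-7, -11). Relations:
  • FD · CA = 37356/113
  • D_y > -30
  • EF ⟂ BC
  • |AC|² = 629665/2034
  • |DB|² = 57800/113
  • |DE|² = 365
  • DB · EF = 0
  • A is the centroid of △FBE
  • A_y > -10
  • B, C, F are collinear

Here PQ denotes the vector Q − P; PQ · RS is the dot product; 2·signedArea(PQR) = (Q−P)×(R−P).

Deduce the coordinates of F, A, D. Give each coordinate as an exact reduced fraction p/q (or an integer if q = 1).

A = (-2053/226, -6505/678)
D = (-1300/113, -3341/113)
F = (-2317/226, -2437/226)

1. F_x = -2317/226  [B, C, F are collinear ∩ EF ⟂ BC]
2. F_y = -2437/226  [B, C, F are collinear ∩ EF ⟂ BC]
   → F = (-2317/226, -2437/226)
3. A_x = -2053/226  [A is the centroid of △FBE]
4. A_y = -6505/678  [A is the centroid of △FBE]
   → A = (-2053/226, -6505/678)
5. D_x = -1300/113  [DB · EF = 0 ∩ FD · CA = 37356/113]
6. D_y = -3341/113  [DB · EF = 0 ∩ FD · CA = 37356/113]
   → D = (-1300/113, -3341/113)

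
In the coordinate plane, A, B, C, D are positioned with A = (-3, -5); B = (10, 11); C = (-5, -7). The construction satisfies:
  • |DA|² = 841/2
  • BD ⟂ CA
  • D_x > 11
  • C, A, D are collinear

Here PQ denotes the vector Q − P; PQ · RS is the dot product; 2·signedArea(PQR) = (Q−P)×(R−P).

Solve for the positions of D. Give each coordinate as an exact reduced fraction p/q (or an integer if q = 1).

1. D_x = 23/2  [C, A, D are collinear ∩ BD ⟂ CA]
2. D_y = 19/2  [C, A, D are collinear ∩ BD ⟂ CA]
   → D = (23/2, 19/2)

D = (23/2, 19/2)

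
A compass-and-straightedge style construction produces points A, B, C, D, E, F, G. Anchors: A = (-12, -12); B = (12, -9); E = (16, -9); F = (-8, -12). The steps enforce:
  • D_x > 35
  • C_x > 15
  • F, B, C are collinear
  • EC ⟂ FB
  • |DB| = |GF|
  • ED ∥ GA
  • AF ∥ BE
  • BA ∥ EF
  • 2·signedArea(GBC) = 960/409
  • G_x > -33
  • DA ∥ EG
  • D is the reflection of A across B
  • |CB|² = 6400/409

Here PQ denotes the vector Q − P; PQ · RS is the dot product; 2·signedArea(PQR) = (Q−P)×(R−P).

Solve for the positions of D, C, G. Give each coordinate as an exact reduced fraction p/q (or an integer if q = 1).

C = (6508/409, -3441/409)
D = (36, -6)
G = (-32, -15)

1. D_x = 36  [D is the reflection of A across B]
2. D_y = -6  [D is the reflection of A across B]
   → D = (36, -6)
3. C_x = 6508/409  [F, B, C are collinear ∩ EC ⟂ FB]
4. C_y = -3441/409  [F, B, C are collinear ∩ EC ⟂ FB]
   → C = (6508/409, -3441/409)
5. G_x = -32  [ED ∥ GA ∩ DA ∥ EG]
6. G_y = -15  [ED ∥ GA ∩ DA ∥ EG]
   → G = (-32, -15)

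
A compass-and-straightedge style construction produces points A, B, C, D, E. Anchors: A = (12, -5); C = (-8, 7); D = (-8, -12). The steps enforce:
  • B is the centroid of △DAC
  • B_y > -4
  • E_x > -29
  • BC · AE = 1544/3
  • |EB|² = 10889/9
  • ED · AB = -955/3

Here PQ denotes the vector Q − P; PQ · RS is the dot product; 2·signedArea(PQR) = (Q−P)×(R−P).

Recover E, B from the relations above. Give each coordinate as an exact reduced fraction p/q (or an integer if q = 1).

B = (-4/3, -10/3)
E = (-28, 19)

1. B_x = -4/3  [B is the centroid of △DAC]
2. B_y = -10/3  [B is the centroid of △DAC]
   → B = (-4/3, -10/3)
3. E_x = -28  [ED · AB = -955/3 ∩ BC · AE = 1544/3]
4. E_y = 19  [ED · AB = -955/3 ∩ BC · AE = 1544/3]
   → E = (-28, 19)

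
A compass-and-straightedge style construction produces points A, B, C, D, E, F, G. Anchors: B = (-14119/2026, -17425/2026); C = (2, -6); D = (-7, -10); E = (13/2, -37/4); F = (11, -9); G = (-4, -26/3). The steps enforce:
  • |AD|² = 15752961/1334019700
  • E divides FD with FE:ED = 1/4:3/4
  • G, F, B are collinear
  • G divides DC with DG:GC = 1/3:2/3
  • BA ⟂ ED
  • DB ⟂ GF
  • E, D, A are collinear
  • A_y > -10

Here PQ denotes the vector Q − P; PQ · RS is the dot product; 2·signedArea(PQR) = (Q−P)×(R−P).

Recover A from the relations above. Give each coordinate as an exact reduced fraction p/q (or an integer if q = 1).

A = (-2268854/329225, -6580531/658450)

1. A_x = -2268854/329225  [E, D, A are collinear ∩ BA ⟂ ED]
2. A_y = -6580531/658450  [E, D, A are collinear ∩ BA ⟂ ED]
   → A = (-2268854/329225, -6580531/658450)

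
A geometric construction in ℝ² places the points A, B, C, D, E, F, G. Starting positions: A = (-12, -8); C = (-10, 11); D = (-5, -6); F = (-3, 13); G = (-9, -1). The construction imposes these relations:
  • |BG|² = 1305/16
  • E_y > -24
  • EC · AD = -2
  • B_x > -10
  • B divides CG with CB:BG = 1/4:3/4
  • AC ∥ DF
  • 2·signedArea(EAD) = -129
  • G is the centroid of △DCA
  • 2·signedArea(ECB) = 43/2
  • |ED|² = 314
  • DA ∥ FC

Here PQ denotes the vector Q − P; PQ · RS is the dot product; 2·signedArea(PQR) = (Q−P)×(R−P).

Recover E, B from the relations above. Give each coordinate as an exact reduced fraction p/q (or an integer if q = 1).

B = (-39/4, 8)
E = (0, -23)

1. E_x = 0  [2·signedArea(EAD) = -129 ∩ EC · AD = -2]
2. E_y = -23  [2·signedArea(EAD) = -129 ∩ EC · AD = -2]
   → E = (0, -23)
3. B_x = -39/4  [B divides CG with CB:BG = 1/4:3/4]
4. B_y = 8  [B divides CG with CB:BG = 1/4:3/4]
   → B = (-39/4, 8)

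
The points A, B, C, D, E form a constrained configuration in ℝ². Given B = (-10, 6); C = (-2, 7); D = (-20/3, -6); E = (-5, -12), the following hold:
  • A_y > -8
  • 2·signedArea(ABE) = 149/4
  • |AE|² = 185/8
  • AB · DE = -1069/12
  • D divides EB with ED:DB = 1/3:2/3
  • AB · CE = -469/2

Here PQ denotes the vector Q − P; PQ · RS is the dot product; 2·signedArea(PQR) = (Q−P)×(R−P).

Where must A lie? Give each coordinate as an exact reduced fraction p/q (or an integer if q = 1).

A = (-17/4, -29/4)

1. A_x = -17/4  [AB · DE = -1069/12 ∩ 2·signedArea(ABE) = 149/4]
2. A_y = -29/4  [AB · DE = -1069/12 ∩ 2·signedArea(ABE) = 149/4]
   → A = (-17/4, -29/4)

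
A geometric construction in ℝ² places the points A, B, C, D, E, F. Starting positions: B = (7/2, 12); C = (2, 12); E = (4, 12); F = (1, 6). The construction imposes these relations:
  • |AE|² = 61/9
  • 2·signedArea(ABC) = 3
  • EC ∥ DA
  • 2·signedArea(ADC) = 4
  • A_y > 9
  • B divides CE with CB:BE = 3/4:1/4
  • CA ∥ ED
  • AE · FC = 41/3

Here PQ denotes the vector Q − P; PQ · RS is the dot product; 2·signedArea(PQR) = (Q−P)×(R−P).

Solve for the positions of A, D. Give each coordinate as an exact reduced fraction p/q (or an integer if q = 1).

A = (7/3, 10)
D = (13/3, 10)

1. A_x = 7/3  [AE · FC = 41/3 ∩ 2·signedArea(ABC) = 3]
2. A_y = 10  [AE · FC = 41/3 ∩ 2·signedArea(ABC) = 3]
   → A = (7/3, 10)
3. D_x = 13/3  [2·signedArea(ADC) = 4 ∩ EC ∥ DA]
4. D_y = 10  [2·signedArea(ADC) = 4 ∩ EC ∥ DA]
   → D = (13/3, 10)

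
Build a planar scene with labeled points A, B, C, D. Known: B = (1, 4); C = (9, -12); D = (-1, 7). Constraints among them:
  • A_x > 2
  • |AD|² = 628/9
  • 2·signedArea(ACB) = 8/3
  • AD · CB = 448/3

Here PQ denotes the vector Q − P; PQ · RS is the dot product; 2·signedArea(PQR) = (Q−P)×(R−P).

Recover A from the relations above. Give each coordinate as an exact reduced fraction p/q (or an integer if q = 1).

A = (3, -1/3)

1. A_x = 3  [AD · CB = 448/3 ∩ 2·signedArea(ACB) = 8/3]
2. A_y = -1/3  [AD · CB = 448/3 ∩ 2·signedArea(ACB) = 8/3]
   → A = (3, -1/3)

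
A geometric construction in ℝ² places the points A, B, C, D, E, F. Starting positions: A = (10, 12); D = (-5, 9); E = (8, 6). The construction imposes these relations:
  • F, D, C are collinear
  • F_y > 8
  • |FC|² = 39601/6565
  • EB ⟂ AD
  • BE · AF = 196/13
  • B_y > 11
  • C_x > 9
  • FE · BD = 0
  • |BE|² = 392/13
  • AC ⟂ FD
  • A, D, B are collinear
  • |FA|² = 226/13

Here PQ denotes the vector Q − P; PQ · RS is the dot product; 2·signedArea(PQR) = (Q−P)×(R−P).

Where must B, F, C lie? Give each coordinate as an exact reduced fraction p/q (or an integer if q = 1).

B = (90/13, 148/13)
C = (5008/505, 4359/505)
F = (97/13, 113/13)

1. B_x = 90/13  [A, D, B are collinear ∩ EB ⟂ AD]
2. B_y = 148/13  [A, D, B are collinear ∩ EB ⟂ AD]
   → B = (90/13, 148/13)
3. F_x = 97/13  [FE · BD = 0 ∩ BE · AF = 196/13]
4. F_y = 113/13  [FE · BD = 0 ∩ BE · AF = 196/13]
   → F = (97/13, 113/13)
5. C_x = 5008/505  [F, D, C are collinear ∩ AC ⟂ FD]
6. C_y = 4359/505  [F, D, C are collinear ∩ AC ⟂ FD]
   → C = (5008/505, 4359/505)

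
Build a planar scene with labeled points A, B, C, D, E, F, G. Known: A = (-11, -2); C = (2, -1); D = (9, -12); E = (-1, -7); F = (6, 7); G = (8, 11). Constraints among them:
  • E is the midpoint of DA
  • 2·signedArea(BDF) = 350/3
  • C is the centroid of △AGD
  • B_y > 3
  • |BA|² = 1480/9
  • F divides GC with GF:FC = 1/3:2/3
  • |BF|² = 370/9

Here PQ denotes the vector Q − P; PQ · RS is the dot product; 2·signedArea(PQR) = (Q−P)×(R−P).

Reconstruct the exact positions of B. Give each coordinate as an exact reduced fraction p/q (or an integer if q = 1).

1. B_x = 1/3  [line -19·x + -3·y + 55/3 = 0 ∩ |BA|² = 1480/9]
2. B_y = 4  [line -19·x + -3·y + 55/3 = 0 ∩ |BA|² = 1480/9]
   → B = (1/3, 4)

B = (1/3, 4)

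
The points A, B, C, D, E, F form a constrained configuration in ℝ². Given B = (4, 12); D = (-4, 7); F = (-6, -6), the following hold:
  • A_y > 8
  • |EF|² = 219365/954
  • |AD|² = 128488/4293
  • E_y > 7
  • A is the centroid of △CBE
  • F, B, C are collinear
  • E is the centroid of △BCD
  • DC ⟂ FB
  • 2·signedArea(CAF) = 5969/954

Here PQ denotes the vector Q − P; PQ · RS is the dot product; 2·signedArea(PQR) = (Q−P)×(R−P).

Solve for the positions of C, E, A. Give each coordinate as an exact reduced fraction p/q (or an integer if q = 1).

1. C_x = -1/106  [F, B, C are collinear ∩ DC ⟂ FB]
2. C_y = 507/106  [F, B, C are collinear ∩ DC ⟂ FB]
   → C = (-1/106, 507/106)
3. E_x = -1/318  [E is the centroid of △BCD]
4. E_y = 2521/318  [E is the centroid of △BCD]
   → E = (-1/318, 2521/318)
5. A_x = 634/477  [A is the centroid of △CBE]
6. A_y = 3929/477  [A is the centroid of △CBE]
   → A = (634/477, 3929/477)

A = (634/477, 3929/477)
C = (-1/106, 507/106)
E = (-1/318, 2521/318)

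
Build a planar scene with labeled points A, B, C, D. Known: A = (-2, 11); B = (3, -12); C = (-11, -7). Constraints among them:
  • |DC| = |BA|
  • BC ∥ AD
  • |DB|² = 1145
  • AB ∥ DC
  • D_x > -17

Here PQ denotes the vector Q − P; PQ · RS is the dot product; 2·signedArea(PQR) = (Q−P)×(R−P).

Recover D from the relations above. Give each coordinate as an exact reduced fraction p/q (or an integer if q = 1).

1. D_x = -16  [AB ∥ DC ∩ BC ∥ AD]
2. D_y = 16  [AB ∥ DC ∩ BC ∥ AD]
   → D = (-16, 16)

D = (-16, 16)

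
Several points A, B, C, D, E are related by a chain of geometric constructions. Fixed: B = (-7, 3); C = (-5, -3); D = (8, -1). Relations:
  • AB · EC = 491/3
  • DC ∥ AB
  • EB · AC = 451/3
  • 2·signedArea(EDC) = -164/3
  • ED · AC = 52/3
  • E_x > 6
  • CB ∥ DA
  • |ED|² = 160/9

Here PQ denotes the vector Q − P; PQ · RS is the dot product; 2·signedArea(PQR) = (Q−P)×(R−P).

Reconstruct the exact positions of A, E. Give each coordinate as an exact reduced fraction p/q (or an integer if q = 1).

A = (6, 5)
E = (20/3, 3)

1. A_x = 6  [DC ∥ AB ∩ CB ∥ DA]
2. A_y = 5  [DC ∥ AB ∩ CB ∥ DA]
   → A = (6, 5)
3. E_x = 20/3  [2·signedArea(EDC) = -164/3 ∩ EB · AC = 451/3]
4. E_y = 3  [2·signedArea(EDC) = -164/3 ∩ EB · AC = 451/3]
   → E = (20/3, 3)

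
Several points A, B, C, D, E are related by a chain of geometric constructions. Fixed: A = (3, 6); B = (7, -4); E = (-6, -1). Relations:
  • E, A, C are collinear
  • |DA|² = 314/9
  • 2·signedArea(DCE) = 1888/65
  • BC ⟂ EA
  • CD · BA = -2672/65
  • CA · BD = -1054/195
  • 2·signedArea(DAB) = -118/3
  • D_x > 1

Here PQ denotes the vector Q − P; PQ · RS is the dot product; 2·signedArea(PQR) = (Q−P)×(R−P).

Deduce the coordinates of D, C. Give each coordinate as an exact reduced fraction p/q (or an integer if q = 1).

C = (42/65, 271/65)
D = (4/3, 1/3)

1. D_x = 4/3  [line 10·x + 4·y + -44/3 = 0 ∩ |DA|² = 314/9]
2. D_y = 1/3  [line 10·x + 4·y + -44/3 = 0 ∩ |DA|² = 314/9]
   → D = (4/3, 1/3)
3. C_x = 42/65  [2·signedArea(DCE) = 1888/65 ∩ E, A, C are collinear]
4. C_y = 271/65  [2·signedArea(DCE) = 1888/65 ∩ E, A, C are collinear]
   → C = (42/65, 271/65)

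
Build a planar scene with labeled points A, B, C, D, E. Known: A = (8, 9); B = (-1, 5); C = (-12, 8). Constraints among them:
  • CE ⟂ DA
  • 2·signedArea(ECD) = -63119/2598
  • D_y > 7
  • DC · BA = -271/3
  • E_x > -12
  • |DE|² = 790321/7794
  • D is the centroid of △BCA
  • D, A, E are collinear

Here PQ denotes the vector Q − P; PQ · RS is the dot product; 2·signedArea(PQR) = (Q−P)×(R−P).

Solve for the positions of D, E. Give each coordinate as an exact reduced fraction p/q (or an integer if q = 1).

D = (-5/3, 22/3)
E = (-10037/866, 4869/866)

1. D_x = -5/3  [D is the centroid of △BCA]
2. D_y = 22/3  [D is the centroid of △BCA]
   → D = (-5/3, 22/3)
3. E_x = -10037/866  [D, A, E are collinear ∩ CE ⟂ DA]
4. E_y = 4869/866  [D, A, E are collinear ∩ CE ⟂ DA]
   → E = (-10037/866, 4869/866)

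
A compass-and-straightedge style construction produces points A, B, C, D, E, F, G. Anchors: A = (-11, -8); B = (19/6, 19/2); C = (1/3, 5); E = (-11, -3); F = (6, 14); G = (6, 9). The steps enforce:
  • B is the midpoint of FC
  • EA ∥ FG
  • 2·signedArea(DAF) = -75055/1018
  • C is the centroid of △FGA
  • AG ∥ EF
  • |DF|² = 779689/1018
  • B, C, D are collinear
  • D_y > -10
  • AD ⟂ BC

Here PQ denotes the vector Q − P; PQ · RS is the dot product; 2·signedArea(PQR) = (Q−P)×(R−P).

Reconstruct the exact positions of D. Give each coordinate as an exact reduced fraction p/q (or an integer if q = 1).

D = (-8903/1018, -9589/1018)

1. D_x = -8903/1018  [B, C, D are collinear ∩ AD ⟂ BC]
2. D_y = -9589/1018  [B, C, D are collinear ∩ AD ⟂ BC]
   → D = (-8903/1018, -9589/1018)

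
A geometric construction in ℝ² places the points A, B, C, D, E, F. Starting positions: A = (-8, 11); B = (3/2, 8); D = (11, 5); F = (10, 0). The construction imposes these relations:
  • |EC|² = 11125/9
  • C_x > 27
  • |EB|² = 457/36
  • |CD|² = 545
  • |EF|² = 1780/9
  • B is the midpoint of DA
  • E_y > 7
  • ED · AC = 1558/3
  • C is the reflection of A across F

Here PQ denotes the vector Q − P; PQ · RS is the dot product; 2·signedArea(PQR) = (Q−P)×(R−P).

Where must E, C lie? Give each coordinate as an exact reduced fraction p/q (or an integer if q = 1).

1. C_x = 28  [C is the reflection of A across F]
2. C_y = -11  [C is the reflection of A across F]
   → C = (28, -11)
3. E_x = -2  [line -36·x + 22·y + -700/3 = 0 ∩ |EF|² = 1780/9]
4. E_y = 22/3  [line -36·x + 22·y + -700/3 = 0 ∩ |EF|² = 1780/9]
   → E = (-2, 22/3)

C = (28, -11)
E = (-2, 22/3)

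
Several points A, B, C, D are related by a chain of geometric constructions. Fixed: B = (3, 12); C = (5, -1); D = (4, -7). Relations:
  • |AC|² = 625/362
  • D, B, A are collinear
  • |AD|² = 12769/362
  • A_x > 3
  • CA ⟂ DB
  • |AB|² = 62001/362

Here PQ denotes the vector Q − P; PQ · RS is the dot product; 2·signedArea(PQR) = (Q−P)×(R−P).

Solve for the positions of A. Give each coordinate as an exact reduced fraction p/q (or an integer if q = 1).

A = (1335/362, -387/362)

1. A_x = 1335/362  [D, B, A are collinear ∩ CA ⟂ DB]
2. A_y = -387/362  [D, B, A are collinear ∩ CA ⟂ DB]
   → A = (1335/362, -387/362)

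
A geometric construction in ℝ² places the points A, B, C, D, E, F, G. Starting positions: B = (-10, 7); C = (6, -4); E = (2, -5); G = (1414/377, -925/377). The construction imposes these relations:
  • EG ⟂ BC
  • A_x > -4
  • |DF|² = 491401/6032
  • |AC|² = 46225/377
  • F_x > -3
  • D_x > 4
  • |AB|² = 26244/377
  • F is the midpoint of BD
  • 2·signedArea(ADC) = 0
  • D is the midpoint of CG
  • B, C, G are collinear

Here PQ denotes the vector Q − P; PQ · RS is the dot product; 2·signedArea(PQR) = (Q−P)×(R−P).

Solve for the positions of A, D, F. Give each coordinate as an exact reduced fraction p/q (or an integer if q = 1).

1. D_x = 1838/377  [D is the midpoint of CG]
2. D_y = -2433/754  [D is the midpoint of CG]
   → D = (1838/377, -2433/754)
3. F_x = -966/377  [F is the midpoint of BD]
4. F_y = 2845/1508  [F is the midpoint of BD]
   → F = (-966/377, 2845/1508)
5. A_x = -1178/377  [line 583/754·x + 424/377·y + -53/377 = 0 ∩ |AB|² = 26244/377]
6. A_y = 857/377  [line 583/754·x + 424/377·y + -53/377 = 0 ∩ |AB|² = 26244/377]
   → A = (-1178/377, 857/377)

A = (-1178/377, 857/377)
D = (1838/377, -2433/754)
F = (-966/377, 2845/1508)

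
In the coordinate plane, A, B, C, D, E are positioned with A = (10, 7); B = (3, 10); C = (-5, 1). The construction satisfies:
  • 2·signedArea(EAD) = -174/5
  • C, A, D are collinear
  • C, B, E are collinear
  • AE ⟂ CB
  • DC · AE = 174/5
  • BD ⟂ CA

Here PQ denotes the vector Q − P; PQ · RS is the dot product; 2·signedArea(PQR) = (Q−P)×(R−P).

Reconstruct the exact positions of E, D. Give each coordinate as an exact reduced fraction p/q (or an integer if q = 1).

1. E_x = 23/5  [C, B, E are collinear ∩ AE ⟂ CB]
2. E_y = 59/5  [C, B, E are collinear ∩ AE ⟂ CB]
   → E = (23/5, 59/5)
3. D_x = 5  [C, A, D are collinear ∩ BD ⟂ CA]
4. D_y = 5  [C, A, D are collinear ∩ BD ⟂ CA]
   → D = (5, 5)

D = (5, 5)
E = (23/5, 59/5)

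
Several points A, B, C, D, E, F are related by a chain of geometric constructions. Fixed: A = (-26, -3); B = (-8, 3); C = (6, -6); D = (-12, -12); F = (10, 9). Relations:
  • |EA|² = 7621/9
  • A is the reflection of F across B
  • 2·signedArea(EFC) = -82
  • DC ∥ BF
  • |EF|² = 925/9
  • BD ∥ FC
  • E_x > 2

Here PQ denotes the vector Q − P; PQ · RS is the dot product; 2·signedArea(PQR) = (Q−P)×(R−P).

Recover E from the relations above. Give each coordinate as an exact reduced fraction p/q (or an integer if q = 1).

E = (8/3, 2)

1. E_x = 8/3  [line 15·x + -4·y + -32 = 0 ∩ |EA|² = 7621/9]
2. E_y = 2  [line 15·x + -4·y + -32 = 0 ∩ |EA|² = 7621/9]
   → E = (8/3, 2)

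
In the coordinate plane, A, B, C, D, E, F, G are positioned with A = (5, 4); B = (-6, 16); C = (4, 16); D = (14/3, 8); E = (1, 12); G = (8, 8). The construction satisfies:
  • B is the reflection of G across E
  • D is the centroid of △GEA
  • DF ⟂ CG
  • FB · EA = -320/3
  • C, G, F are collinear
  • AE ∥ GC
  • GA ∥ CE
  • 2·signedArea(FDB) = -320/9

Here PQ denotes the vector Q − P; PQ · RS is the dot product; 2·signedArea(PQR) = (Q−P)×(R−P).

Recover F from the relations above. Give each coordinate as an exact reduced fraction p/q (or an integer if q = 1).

F = (22/3, 28/3)

1. F_x = 22/3  [C, G, F are collinear ∩ DF ⟂ CG]
2. F_y = 28/3  [C, G, F are collinear ∩ DF ⟂ CG]
   → F = (22/3, 28/3)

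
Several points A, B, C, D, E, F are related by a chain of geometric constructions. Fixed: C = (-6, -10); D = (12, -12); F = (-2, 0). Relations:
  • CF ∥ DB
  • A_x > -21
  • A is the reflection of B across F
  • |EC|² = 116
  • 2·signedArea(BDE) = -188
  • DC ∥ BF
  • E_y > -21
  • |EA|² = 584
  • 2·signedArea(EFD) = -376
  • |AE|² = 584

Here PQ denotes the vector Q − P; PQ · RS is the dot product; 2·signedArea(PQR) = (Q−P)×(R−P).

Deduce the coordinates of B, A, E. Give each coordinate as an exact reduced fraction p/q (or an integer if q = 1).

A = (-20, 2)
B = (16, -2)
E = (-10, -20)

1. B_x = 16  [DC ∥ BF ∩ CF ∥ DB]
2. B_y = -2  [DC ∥ BF ∩ CF ∥ DB]
   → B = (16, -2)
3. A_x = -20  [A is the reflection of B across F]
4. A_y = 2  [A is the reflection of B across F]
   → A = (-20, 2)
5. E_x = -10  [2·signedArea(EFD) = -376 ∩ 2·signedArea(BDE) = -188]
6. E_y = -20  [2·signedArea(EFD) = -376 ∩ 2·signedArea(BDE) = -188]
   → E = (-10, -20)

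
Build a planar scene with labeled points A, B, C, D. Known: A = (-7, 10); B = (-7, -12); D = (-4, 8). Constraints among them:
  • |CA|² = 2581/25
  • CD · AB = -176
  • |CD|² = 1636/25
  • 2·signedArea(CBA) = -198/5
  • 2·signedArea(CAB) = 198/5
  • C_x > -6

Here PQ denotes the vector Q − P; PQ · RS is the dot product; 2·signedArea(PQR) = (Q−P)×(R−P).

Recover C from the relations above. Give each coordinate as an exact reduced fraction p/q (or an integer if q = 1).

1. C_x = -26/5  [2·signedArea(CBA) = -198/5 ∩ CD · AB = -176]
2. C_y = 0  [2·signedArea(CBA) = -198/5 ∩ CD · AB = -176]
   → C = (-26/5, 0)

C = (-26/5, 0)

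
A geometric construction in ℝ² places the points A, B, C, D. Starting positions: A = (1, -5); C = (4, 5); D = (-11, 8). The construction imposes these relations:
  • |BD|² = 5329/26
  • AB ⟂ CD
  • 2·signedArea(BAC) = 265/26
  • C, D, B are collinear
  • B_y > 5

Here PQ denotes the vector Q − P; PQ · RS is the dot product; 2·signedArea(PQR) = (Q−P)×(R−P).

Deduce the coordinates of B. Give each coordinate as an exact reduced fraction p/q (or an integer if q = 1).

1. B_x = 79/26  [C, D, B are collinear ∩ AB ⟂ CD]
2. B_y = 135/26  [C, D, B are collinear ∩ AB ⟂ CD]
   → B = (79/26, 135/26)

B = (79/26, 135/26)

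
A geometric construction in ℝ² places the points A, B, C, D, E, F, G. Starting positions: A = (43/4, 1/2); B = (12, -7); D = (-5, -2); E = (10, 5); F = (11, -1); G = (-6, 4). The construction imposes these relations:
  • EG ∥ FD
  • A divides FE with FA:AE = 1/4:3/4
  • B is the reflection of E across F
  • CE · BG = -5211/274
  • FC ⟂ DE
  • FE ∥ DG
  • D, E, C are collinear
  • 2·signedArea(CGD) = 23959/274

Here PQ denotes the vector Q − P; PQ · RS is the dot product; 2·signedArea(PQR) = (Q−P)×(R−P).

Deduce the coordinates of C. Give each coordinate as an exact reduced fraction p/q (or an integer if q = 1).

1. C_x = 2335/274  [D, E, C are collinear ∩ FC ⟂ DE]
2. C_y = 1181/274  [D, E, C are collinear ∩ FC ⟂ DE]
   → C = (2335/274, 1181/274)

C = (2335/274, 1181/274)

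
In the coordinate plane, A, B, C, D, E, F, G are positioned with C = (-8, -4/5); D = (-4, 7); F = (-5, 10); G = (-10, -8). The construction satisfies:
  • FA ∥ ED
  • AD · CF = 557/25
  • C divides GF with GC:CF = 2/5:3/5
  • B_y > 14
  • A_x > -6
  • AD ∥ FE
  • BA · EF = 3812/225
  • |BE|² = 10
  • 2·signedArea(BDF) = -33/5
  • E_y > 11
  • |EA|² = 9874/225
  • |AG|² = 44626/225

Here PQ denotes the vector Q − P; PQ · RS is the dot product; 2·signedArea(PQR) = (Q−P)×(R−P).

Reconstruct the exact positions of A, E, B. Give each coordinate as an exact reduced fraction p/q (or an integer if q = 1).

A = (-17/3, 27/5)
B = (-13/3, 73/5)
E = (-10/3, 58/5)

1. A_x = -17/3  [line -3·x + -54/5·y + 1033/25 = 0 ∩ |AG|² = 44626/225]
2. A_y = 27/5  [line -3·x + -54/5·y + 1033/25 = 0 ∩ |AG|² = 44626/225]
   → A = (-17/3, 27/5)
3. E_x = -10/3  [FA ∥ ED ∩ AD ∥ FE]
4. E_y = 58/5  [FA ∥ ED ∩ AD ∥ FE]
   → E = (-10/3, 58/5)
5. B_x = -13/3  [BA · EF = 3812/225 ∩ 2·signedArea(BDF) = -33/5]
6. B_y = 73/5  [BA · EF = 3812/225 ∩ 2·signedArea(BDF) = -33/5]
   → B = (-13/3, 73/5)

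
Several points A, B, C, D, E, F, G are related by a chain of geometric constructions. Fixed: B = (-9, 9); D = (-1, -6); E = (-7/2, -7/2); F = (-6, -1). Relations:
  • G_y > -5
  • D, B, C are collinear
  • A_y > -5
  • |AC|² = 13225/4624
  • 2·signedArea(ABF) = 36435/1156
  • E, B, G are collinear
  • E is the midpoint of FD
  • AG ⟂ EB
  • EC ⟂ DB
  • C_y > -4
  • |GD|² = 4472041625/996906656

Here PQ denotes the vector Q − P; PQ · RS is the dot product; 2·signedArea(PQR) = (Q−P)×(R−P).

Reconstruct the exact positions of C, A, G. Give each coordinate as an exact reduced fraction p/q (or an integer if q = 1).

1. C_x = -749/289  [D, B, C are collinear ∩ EC ⟂ DB]
2. C_y = -1743/578  [D, B, C are collinear ∩ EC ⟂ DB]
   → C = (-749/289, -1743/578)
3. G_x = -2459571/862376  [line -25/2·x + -11/2·y + -63 = 0 ∩ |GD|² = 4472041625/996906656]
4. G_y = -4288191/862376  [line -25/2·x + -11/2·y + -63 = 0 ∩ |GD|² = 4472041625/996906656]
   → G = (-2459571/862376, -4288191/862376)
5. A_x = -519/289  [2·signedArea(ABF) = 36435/1156 ∩ AG ⟂ EB]
6. A_y = -5211/1156  [2·signedArea(ABF) = 36435/1156 ∩ AG ⟂ EB]
   → A = (-519/289, -5211/1156)

A = (-519/289, -5211/1156)
C = (-749/289, -1743/578)
G = (-2459571/862376, -4288191/862376)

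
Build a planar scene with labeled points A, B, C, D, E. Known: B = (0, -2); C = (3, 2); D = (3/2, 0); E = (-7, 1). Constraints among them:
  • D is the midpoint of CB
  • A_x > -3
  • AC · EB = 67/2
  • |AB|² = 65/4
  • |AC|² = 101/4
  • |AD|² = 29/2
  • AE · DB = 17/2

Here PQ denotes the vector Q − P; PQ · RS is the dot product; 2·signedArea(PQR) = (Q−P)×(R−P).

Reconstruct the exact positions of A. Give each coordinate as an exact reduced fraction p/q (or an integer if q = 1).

1. A_x = -2  [AE · DB = 17/2 ∩ AC · EB = 67/2]
2. A_y = 3/2  [AE · DB = 17/2 ∩ AC · EB = 67/2]
   → A = (-2, 3/2)

A = (-2, 3/2)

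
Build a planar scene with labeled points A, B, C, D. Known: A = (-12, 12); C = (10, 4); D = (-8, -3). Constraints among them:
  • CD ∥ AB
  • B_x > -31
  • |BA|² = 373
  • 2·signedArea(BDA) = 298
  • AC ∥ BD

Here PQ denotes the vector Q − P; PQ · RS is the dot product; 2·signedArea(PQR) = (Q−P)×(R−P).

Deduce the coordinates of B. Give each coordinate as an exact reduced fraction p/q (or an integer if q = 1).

B = (-30, 5)

1. B_x = -30  [AC ∥ BD ∩ CD ∥ AB]
2. B_y = 5  [AC ∥ BD ∩ CD ∥ AB]
   → B = (-30, 5)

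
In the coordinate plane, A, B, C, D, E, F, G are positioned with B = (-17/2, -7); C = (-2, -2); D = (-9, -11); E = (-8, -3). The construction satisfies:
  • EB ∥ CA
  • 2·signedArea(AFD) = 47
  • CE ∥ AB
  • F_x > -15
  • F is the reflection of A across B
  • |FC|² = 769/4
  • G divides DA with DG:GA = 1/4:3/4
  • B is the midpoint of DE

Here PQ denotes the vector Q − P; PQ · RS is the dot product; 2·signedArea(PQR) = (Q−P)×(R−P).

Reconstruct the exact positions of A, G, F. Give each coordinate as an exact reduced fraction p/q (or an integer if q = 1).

1. A_x = -5/2  [CE ∥ AB ∩ EB ∥ CA]
2. A_y = -6  [CE ∥ AB ∩ EB ∥ CA]
   → A = (-5/2, -6)
3. G_x = -59/8  [G divides DA with DG:GA = 1/4:3/4]
4. G_y = -39/4  [G divides DA with DG:GA = 1/4:3/4]
   → G = (-59/8, -39/4)
5. F_x = -29/2  [F is the reflection of A across B]
6. F_y = -8  [F is the reflection of A across B]
   → F = (-29/2, -8)

A = (-5/2, -6)
F = (-29/2, -8)
G = (-59/8, -39/4)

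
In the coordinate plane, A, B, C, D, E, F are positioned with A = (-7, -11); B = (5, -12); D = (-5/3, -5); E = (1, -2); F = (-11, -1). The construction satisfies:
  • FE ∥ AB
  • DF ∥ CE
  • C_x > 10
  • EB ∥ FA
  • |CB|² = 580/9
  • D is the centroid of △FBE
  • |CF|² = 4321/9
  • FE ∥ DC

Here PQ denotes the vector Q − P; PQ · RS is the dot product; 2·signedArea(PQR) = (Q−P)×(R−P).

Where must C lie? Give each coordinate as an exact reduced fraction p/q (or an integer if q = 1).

C = (31/3, -6)

1. C_x = 31/3  [DF ∥ CE ∩ FE ∥ DC]
2. C_y = -6  [DF ∥ CE ∩ FE ∥ DC]
   → C = (31/3, -6)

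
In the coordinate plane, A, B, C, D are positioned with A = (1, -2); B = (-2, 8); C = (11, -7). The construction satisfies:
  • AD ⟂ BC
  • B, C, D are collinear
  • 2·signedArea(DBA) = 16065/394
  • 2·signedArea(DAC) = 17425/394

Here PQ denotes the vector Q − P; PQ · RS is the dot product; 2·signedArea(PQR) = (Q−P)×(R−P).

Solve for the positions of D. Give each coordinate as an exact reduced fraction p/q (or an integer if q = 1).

D = (1669/394, 317/394)

1. D_x = 1669/394  [B, C, D are collinear ∩ AD ⟂ BC]
2. D_y = 317/394  [B, C, D are collinear ∩ AD ⟂ BC]
   → D = (1669/394, 317/394)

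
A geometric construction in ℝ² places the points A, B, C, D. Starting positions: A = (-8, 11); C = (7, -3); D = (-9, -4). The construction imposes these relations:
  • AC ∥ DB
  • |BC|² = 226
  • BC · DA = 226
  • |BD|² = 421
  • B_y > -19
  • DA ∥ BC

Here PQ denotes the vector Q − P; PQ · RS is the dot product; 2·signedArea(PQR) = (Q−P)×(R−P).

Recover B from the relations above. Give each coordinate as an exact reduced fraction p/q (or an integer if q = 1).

1. B_x = 6  [DA ∥ BC ∩ AC ∥ DB]
2. B_y = -18  [DA ∥ BC ∩ AC ∥ DB]
   → B = (6, -18)

B = (6, -18)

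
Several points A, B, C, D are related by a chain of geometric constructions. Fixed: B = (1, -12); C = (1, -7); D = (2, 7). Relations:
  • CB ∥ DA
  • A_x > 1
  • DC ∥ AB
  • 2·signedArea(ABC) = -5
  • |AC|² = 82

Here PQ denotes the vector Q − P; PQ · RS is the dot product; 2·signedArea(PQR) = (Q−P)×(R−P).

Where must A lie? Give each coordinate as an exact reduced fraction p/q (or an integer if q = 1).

1. A_x = 2  [DC ∥ AB ∩ CB ∥ DA]
2. A_y = 2  [DC ∥ AB ∩ CB ∥ DA]
   → A = (2, 2)

A = (2, 2)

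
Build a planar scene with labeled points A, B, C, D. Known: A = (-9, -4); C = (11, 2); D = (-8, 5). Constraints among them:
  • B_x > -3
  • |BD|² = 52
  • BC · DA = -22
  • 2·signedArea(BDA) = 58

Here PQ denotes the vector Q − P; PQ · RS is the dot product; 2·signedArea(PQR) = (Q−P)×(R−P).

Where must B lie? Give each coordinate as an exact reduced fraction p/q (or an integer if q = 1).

1. B_x = -2  [BC · DA = -22 ∩ 2·signedArea(BDA) = 58]
2. B_y = 1  [BC · DA = -22 ∩ 2·signedArea(BDA) = 58]
   → B = (-2, 1)

B = (-2, 1)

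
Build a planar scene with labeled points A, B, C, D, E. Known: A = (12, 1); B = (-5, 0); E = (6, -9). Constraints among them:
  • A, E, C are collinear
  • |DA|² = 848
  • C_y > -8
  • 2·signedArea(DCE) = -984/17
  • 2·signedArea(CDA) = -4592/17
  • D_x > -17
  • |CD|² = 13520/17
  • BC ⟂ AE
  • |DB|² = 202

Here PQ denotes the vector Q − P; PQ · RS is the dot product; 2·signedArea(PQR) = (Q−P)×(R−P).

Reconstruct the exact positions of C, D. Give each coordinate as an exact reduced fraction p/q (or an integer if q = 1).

C = (120/17, -123/17)
D = (-16, 9)

1. C_x = 120/17  [A, E, C are collinear ∩ BC ⟂ AE]
2. C_y = -123/17  [A, E, C are collinear ∩ BC ⟂ AE]
   → C = (120/17, -123/17)
3. D_x = -16  [line 30/17·x + -18/17·y + 642/17 = 0 ∩ |DB|² = 202]
4. D_y = 9  [line 30/17·x + -18/17·y + 642/17 = 0 ∩ |DB|² = 202]
   → D = (-16, 9)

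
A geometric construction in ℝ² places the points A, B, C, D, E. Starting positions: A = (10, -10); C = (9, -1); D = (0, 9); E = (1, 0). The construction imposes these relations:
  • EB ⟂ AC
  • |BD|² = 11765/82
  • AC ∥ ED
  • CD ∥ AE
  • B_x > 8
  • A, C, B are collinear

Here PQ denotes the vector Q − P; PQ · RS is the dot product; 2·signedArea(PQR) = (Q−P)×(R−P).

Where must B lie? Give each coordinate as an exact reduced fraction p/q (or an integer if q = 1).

B = (721/82, 71/82)

1. B_x = 721/82  [A, C, B are collinear ∩ EB ⟂ AC]
2. B_y = 71/82  [A, C, B are collinear ∩ EB ⟂ AC]
   → B = (721/82, 71/82)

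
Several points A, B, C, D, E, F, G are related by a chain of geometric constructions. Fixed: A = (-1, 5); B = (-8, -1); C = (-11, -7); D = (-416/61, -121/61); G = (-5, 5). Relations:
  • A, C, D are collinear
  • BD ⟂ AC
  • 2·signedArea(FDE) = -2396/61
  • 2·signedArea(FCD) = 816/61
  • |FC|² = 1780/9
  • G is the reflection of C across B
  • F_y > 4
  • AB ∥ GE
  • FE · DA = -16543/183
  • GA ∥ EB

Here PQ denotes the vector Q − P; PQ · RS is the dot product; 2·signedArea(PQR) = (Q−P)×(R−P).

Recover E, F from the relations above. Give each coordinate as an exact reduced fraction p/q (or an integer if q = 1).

1. E_x = -12  [GA ∥ EB ∩ AB ∥ GE]
2. E_y = -1  [GA ∥ EB ∩ AB ∥ GE]
   → E = (-12, -1)
3. F_x = -11/3  [2·signedArea(FDE) = -2396/61 ∩ 2·signedArea(FCD) = 816/61]
4. F_y = 5  [2·signedArea(FDE) = -2396/61 ∩ 2·signedArea(FCD) = 816/61]
   → F = (-11/3, 5)

E = (-12, -1)
F = (-11/3, 5)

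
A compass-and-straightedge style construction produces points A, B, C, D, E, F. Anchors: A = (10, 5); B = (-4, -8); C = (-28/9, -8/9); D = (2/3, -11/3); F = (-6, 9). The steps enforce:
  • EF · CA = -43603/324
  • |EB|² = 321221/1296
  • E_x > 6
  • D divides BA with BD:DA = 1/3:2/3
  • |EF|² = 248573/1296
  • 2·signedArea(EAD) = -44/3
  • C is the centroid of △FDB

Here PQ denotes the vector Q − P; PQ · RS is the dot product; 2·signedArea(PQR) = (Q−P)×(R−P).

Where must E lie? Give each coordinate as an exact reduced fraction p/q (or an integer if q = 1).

E = (121/18, 127/36)

1. E_x = 121/18  [2·signedArea(EAD) = -44/3 ∩ EF · CA = -43603/324]
2. E_y = 127/36  [2·signedArea(EAD) = -44/3 ∩ EF · CA = -43603/324]
   → E = (121/18, 127/36)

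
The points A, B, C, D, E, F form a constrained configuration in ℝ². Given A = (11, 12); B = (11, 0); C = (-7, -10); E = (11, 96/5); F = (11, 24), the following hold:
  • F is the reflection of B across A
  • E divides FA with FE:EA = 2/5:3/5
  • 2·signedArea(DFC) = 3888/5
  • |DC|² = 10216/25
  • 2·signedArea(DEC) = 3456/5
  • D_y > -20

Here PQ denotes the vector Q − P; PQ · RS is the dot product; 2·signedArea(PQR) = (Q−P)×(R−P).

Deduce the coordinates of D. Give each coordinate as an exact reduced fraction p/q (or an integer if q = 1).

D = (11, -96/5)

1. D_x = 11  [2·signedArea(DEC) = 3456/5 ∩ 2·signedArea(DFC) = 3888/5]
2. D_y = -96/5  [2·signedArea(DEC) = 3456/5 ∩ 2·signedArea(DFC) = 3888/5]
   → D = (11, -96/5)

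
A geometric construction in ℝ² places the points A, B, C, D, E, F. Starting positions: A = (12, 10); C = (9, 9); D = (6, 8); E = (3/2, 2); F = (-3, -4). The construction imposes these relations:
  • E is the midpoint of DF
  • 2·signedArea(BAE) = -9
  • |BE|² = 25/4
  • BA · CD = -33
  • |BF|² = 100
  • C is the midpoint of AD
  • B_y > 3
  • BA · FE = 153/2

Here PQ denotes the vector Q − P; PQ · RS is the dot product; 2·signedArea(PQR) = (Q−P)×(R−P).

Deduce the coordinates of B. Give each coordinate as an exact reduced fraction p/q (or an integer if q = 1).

1. B_x = 3  [BA · CD = -33 ∩ 2·signedArea(BAE) = -9]
2. B_y = 4  [BA · CD = -33 ∩ 2·signedArea(BAE) = -9]
   → B = (3, 4)

B = (3, 4)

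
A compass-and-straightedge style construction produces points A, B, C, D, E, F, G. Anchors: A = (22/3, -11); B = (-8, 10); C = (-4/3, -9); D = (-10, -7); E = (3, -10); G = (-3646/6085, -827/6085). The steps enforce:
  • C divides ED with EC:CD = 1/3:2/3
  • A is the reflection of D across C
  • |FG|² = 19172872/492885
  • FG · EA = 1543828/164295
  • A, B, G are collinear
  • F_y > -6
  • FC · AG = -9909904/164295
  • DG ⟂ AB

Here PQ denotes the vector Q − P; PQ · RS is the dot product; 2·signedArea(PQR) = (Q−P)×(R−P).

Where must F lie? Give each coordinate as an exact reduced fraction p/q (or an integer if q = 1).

F = (-217828/54765, -32729/6085)

1. F_x = -217828/54765  [FG · EA = 1543828/164295 ∩ FC · AG = -9909904/164295]
2. F_y = -32729/6085  [FG · EA = 1543828/164295 ∩ FC · AG = -9909904/164295]
   → F = (-217828/54765, -32729/6085)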